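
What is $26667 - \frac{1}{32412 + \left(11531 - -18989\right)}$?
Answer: $\frac{1678207643}{62932} \approx 26667.0$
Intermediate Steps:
$26667 - \frac{1}{32412 + \left(11531 - -18989\right)} = 26667 - \frac{1}{32412 + \left(11531 + 18989\right)} = 26667 - \frac{1}{32412 + 30520} = 26667 - \frac{1}{62932} = \frac{1678207643}{62932}$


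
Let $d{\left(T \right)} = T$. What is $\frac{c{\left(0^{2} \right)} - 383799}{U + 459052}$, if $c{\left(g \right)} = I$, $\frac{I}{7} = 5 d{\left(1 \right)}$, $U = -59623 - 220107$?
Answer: $- \frac{191882}{89661} \approx -2.1401$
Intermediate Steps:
$U = -279730$
$I = 35$ ($I = 7 \cdot 5 \cdot 1 = 7 \cdot 5 = 35$)
$c{\left(g \right)} = 35$
$\frac{c{\left(0^{2} \right)} - 383799}{U + 459052} = \frac{35 - 383799}{-279730 + 459052} = - \frac{383764}{179322} = \left(-383764\right) \frac{1}{179322} = - \frac{191882}{89661}$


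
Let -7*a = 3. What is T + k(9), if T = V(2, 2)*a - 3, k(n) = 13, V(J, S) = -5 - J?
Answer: 13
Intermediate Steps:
a = -3/7 (a = -1/7*3 = -3/7 ≈ -0.42857)
T = 0 (T = (-5 - 1*2)*(-3/7) - 3 = (-5 - 2)*(-3/7) - 3 = -7*(-3/7) - 3 = 3 - 3 = 0)
T + k(9) = 0 + 13 = 13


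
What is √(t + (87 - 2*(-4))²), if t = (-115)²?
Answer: 5*√890 ≈ 149.16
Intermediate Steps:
t = 13225
√(t + (87 - 2*(-4))²) = √(13225 + (87 - 2*(-4))²) = √(13225 + (87 + 8)²) = √(13225 + 95²) = √(13225 + 9025) = √22250 = 5*√890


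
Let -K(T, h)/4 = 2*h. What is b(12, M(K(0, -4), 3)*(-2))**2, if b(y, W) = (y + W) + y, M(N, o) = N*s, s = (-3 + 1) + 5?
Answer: 28224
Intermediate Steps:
s = 3 (s = -2 + 5 = 3)
K(T, h) = -8*h
M(N, o) = 3*N (M(N, o) = N*3 = 3*N)
b(y, W) = W + 2*y (b(y, W) = (W + y) + y = W + 2*y)
b(12, M(K(0, -4), 3)*(-2))**2 = ((3*(-8*(-4)))*(-2) + 2*12)**2 = ((3*32)*(-2) + 24)**2 = (96*(-2) + 24)**2 = (-192 + 24)**2 = (-168)**2 = 28224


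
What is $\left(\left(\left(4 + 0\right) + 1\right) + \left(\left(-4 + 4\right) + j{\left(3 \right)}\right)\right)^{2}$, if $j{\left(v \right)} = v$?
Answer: $64$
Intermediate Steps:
$\left(\left(\left(4 + 0\right) + 1\right) + \left(\left(-4 + 4\right) + j{\left(3 \right)}\right)\right)^{2} = \left(\left(\left(4 + 0\right) + 1\right) + \left(\left(-4 + 4\right) + 3\right)\right)^{2} = \left(\left(4 + 1\right) + \left(0 + 3\right)\right)^{2} = \left(5 + 3\right)^{2} = 8^{2} = 64$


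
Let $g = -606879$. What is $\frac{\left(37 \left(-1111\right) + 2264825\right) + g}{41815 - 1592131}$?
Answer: $- \frac{1616839}{1550316} \approx -1.0429$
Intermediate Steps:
$\frac{\left(37 \left(-1111\right) + 2264825\right) + g}{41815 - 1592131} = \frac{\left(37 \left(-1111\right) + 2264825\right) - 606879}{41815 - 1592131} = \frac{\left(-41107 + 2264825\right) - 606879}{-1550316} = \left(2223718 - 606879\right) \left(- \frac{1}{1550316}\right) = 1616839 \left(- \frac{1}{1550316}\right) = - \frac{1616839}{1550316}$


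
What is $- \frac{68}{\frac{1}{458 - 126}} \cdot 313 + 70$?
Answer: $-7066218$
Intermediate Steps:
$- \frac{68}{\frac{1}{458 - 126}} \cdot 313 + 70 = - \frac{68}{\frac{1}{332}} \cdot 313 + 70 = - 68 \frac{1}{\frac{1}{332}} \cdot 313 + 70 = \left(-68\right) 332 \cdot 313 + 70 = \left(-22576\right) 313 + 70 = -7066288 + 70 = -7066218$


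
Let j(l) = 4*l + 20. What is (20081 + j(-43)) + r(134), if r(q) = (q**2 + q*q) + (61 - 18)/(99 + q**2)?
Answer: 1008209298/18055 ≈ 55841.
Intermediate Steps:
j(l) = 20 + 4*l
r(q) = 2*q**2 + 43/(99 + q**2) (r(q) = (q**2 + q**2) + 43/(99 + q**2) = 2*q**2 + 43/(99 + q**2))
(20081 + j(-43)) + r(134) = (20081 + (20 + 4*(-43))) + (43 + 2*134**4 + 198*134**2)/(99 + 134**2) = (20081 + (20 - 172)) + (43 + 2*322417936 + 198*17956)/(99 + 17956) = (20081 - 152) + (43 + 644835872 + 3555288)/18055 = 19929 + (1/18055)*648391203 = 19929 + 648391203/18055 = 1008209298/18055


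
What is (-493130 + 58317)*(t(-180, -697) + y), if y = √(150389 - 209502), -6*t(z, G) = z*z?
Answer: 2347990200 - 434813*I*√59113 ≈ 2.348e+9 - 1.0572e+8*I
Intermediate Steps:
t(z, G) = -z²/6 (t(z, G) = -z*z/6 = -z²/6)
y = I*√59113 (y = √(-59113) = I*√59113 ≈ 243.13*I)
(-493130 + 58317)*(t(-180, -697) + y) = (-493130 + 58317)*(-⅙*(-180)² + I*√59113) = -434813*(-⅙*32400 + I*√59113) = -434813*(-5400 + I*√59113) = 2347990200 - 434813*I*√59113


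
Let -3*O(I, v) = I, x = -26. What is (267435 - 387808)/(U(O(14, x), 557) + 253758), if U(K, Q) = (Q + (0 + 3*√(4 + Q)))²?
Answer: -17124744472/79389735583 + 201143283*√561/158779471166 ≈ -0.18570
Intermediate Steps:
O(I, v) = -I/3
U(K, Q) = (Q + 3*√(4 + Q))²
(267435 - 387808)/(U(O(14, x), 557) + 253758) = (267435 - 387808)/((557 + 3*√(4 + 557))² + 253758) = -120373/((557 + 3*√561)² + 253758) = -120373/(253758 + (557 + 3*√561)²)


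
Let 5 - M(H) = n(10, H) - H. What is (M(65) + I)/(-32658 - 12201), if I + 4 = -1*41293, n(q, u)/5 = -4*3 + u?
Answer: 41492/44859 ≈ 0.92494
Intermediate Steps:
n(q, u) = -60 + 5*u (n(q, u) = 5*(-4*3 + u) = 5*(-12 + u) = -60 + 5*u)
I = -41297 (I = -4 - 1*41293 = -4 - 41293 = -41297)
M(H) = 65 - 4*H (M(H) = 5 - ((-60 + 5*H) - H) = 5 - (-60 + 4*H) = 5 + (60 - 4*H) = 65 - 4*H)
(M(65) + I)/(-32658 - 12201) = ((65 - 4*65) - 41297)/(-32658 - 12201) = ((65 - 260) - 41297)/(-44859) = (-195 - 41297)*(-1/44859) = -41492*(-1/44859) = 41492/44859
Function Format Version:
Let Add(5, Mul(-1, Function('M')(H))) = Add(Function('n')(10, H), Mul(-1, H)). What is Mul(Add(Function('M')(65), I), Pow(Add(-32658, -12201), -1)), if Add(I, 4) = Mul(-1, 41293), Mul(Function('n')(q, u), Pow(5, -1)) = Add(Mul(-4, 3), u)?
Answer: Rational(41492, 44859) ≈ 0.92494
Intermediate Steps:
Function('n')(q, u) = Add(-60, Mul(5, u)) (Function('n')(q, u) = Mul(5, Add(Mul(-4, 3), u)) = Mul(5, Add(-12, u)) = Add(-60, Mul(5, u)))
I = -41297 (I = Add(-4, Mul(-1, 41293)) = Add(-4, -41293) = -41297)
Function('M')(H) = Add(65, Mul(-4, H)) (Function('M')(H) = Add(5, Mul(-1, Add(Add(-60, Mul(5, H)), Mul(-1, H)))) = Add(5, Mul(-1, Add(-60, Mul(4, H)))) = Add(5, Add(60, Mul(-4, H))) = Add(65, Mul(-4, H)))
Mul(Add(Function('M')(65), I), Pow(Add(-32658, -12201), -1)) = Mul(Add(Add(65, Mul(-4, 65)), -41297), Pow(Add(-32658, -12201), -1)) = Mul(Add(Add(65, -260), -41297), Pow(-44859, -1)) = Mul(Add(-195, -41297), Rational(-1, 44859)) = Mul(-41492, Rational(-1, 44859)) = Rational(41492, 44859)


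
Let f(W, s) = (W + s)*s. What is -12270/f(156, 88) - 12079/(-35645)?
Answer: -89001931/382684720 ≈ -0.23257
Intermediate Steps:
f(W, s) = s*(W + s)
-12270/f(156, 88) - 12079/(-35645) = -12270*1/(88*(156 + 88)) - 12079/(-35645) = -12270/(88*244) - 12079*(-1/35645) = -12270/21472 + 12079/35645 = -12270*1/21472 + 12079/35645 = -6135/10736 + 12079/35645 = -89001931/382684720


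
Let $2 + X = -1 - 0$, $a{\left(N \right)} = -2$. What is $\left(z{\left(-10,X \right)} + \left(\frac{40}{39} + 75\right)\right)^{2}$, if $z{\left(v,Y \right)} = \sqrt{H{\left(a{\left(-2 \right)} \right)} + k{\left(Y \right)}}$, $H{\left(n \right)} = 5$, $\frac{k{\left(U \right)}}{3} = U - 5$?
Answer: $\frac{8762326}{1521} + \frac{5930 i \sqrt{19}}{39} \approx 5760.9 + 662.78 i$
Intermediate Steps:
$k{\left(U \right)} = -15 + 3 U$ ($k{\left(U \right)} = 3 \left(U - 5\right) = 3 \left(-5 + U\right) = -15 + 3 U$)
$X = -3$ ($X = -2 - 1 = -3$)
$z{\left(v,Y \right)} = \sqrt{-10 + 3 Y}$ ($z{\left(v,Y \right)} = \sqrt{5 + \left(-15 + 3 Y\right)} = \sqrt{-10 + 3 Y}$)
$\left(z{\left(-10,X \right)} + \left(\frac{40}{39} + 75\right)\right)^{2} = \left(\sqrt{-10 + 3 \left(-3\right)} + \left(\frac{40}{39} + 75\right)\right)^{2} = \left(\sqrt{-10 - 9} + \left(40 \cdot \frac{1}{39} + 75\right)\right)^{2} = \left(\sqrt{-19} + \left(\frac{40}{39} + 75\right)\right)^{2} = \left(i \sqrt{19} + \frac{2965}{39}\right)^{2} = \left(\frac{2965}{39} + i \sqrt{19}\right)^{2}$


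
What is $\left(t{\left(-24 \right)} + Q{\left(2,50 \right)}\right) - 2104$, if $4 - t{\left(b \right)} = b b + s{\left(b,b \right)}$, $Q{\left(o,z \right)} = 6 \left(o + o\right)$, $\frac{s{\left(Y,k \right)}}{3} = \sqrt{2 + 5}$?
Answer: $-2652 - 3 \sqrt{7} \approx -2659.9$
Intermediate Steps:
$s{\left(Y,k \right)} = 3 \sqrt{7}$ ($s{\left(Y,k \right)} = 3 \sqrt{2 + 5} = 3 \sqrt{7}$)
$Q{\left(o,z \right)} = 12 o$ ($Q{\left(o,z \right)} = 6 \cdot 2 o = 12 o$)
$t{\left(b \right)} = 4 - b^{2} - 3 \sqrt{7}$ ($t{\left(b \right)} = 4 - \left(b b + 3 \sqrt{7}\right) = 4 - \left(b^{2} + 3 \sqrt{7}\right) = 4 - b^{2} - 3 \sqrt{7}$)
$\left(t{\left(-24 \right)} + Q{\left(2,50 \right)}\right) - 2104 = \left(\left(4 - \left(-24\right)^{2} - 3 \sqrt{7}\right) + 12 \cdot 2\right) - 2104 = \left(\left(4 - 576 - 3 \sqrt{7}\right) + 24\right) - 2104 = \left(\left(-572 - 3 \sqrt{7}\right) + 24\right) - 2104 = \left(-548 - 3 \sqrt{7}\right) - 2104 = -2652 - 3 \sqrt{7}$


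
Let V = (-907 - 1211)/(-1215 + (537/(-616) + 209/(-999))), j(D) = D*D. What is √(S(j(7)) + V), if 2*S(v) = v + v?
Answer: √28417250406549994465/748356767 ≈ 7.1233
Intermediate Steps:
j(D) = D²
S(v) = v (S(v) = (v + v)/2 = (2*v)/2 = v)
V = 1303383312/748356767 (V = -2118/(-1215 + (537*(-1/616) + 209*(-1/999))) = -2118/(-1215 + (-537/616 - 209/999)) = -2118/(-1215 - 665207/615384) = -2118/(-748356767/615384) = -2118*(-615384/748356767) = 1303383312/748356767 ≈ 1.7417)
√(S(j(7)) + V) = √(7² + 1303383312/748356767) = √(49 + 1303383312/748356767) = √(37972864895/748356767) = √28417250406549994465/748356767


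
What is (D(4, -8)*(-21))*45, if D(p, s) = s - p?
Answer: 11340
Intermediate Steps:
(D(4, -8)*(-21))*45 = ((-8 - 1*4)*(-21))*45 = ((-8 - 4)*(-21))*45 = -12*(-21)*45 = 252*45 = 11340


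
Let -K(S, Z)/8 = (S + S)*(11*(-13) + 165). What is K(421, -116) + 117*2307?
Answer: 121727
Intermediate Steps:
K(S, Z) = -352*S (K(S, Z) = -8*(S + S)*(11*(-13) + 165) = -8*2*S*(-143 + 165) = -8*2*S*22 = -352*S)
K(421, -116) + 117*2307 = -352*421 + 117*2307 = -148192 + 269919 = 121727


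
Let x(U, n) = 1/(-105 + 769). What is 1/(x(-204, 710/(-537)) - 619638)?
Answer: -664/411439631 ≈ -1.6138e-6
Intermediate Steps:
x(U, n) = 1/664
1/(x(-204, 710/(-537)) - 619638) = 1/(1/664 - 619638) = 1/(-411439631/664) = -664/411439631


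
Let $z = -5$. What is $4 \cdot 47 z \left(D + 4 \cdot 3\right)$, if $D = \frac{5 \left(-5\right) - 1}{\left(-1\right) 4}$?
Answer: $-17390$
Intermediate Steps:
$D = \frac{13}{2}$ ($D = \frac{-25 - 1}{-4} = \left(-26\right) \left(- \frac{1}{4}\right) = \frac{13}{2} \approx 6.5$)
$4 \cdot 47 z \left(D + 4 \cdot 3\right) = 4 \cdot 47 \left(- 5 \left(\frac{13}{2} + 4 \cdot 3\right)\right) = 188 \left(- 5 \left(\frac{13}{2} + 12\right)\right) = 188 \left(\left(-5\right) \frac{37}{2}\right) = 188 \left(- \frac{185}{2}\right) = -17390$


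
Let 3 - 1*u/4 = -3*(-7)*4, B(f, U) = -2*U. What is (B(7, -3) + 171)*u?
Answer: -57348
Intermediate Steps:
u = -324 (u = 12 - 4*(-3*(-7))*4 = 12 - 84*4 = 12 - 4*84 = 12 - 336 = -324)
(B(7, -3) + 171)*u = (-2*(-3) + 171)*(-324) = (6 + 171)*(-324) = 177*(-324) = -57348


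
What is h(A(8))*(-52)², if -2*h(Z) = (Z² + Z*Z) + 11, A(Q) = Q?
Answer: -187928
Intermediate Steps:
h(Z) = -11/2 - Z² (h(Z) = -((Z² + Z*Z) + 11)/2 = -((Z² + Z²) + 11)/2 = -(2*Z² + 11)/2 = -(11 + 2*Z²)/2 = -11/2 - Z²)
h(A(8))*(-52)² = (-11/2 - 1*8²)*(-52)² = (-11/2 - 1*64)*2704 = (-11/2 - 64)*2704 = -139/2*2704 = -187928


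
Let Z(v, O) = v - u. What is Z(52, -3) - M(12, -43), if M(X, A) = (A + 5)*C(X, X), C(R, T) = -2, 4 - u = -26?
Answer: -54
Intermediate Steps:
u = 30 (u = 4 - 1*(-26) = 4 + 26 = 30)
Z(v, O) = -30 + v (Z(v, O) = v - 1*30 = v - 30 = -30 + v)
M(X, A) = -10 - 2*A (M(X, A) = (A + 5)*(-2) = (5 + A)*(-2) = -10 - 2*A)
Z(52, -3) - M(12, -43) = (-30 + 52) - (-10 - 2*(-43)) = 22 - (-10 + 86) = 22 - 1*76 = 22 - 76 = -54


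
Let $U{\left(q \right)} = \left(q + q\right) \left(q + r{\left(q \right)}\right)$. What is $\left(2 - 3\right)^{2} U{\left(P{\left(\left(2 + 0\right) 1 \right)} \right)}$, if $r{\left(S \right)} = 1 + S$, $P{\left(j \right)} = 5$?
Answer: $110$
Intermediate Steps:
$U{\left(q \right)} = 2 q \left(1 + 2 q\right)$ ($U{\left(q \right)} = \left(q + q\right) \left(q + \left(1 + q\right)\right) = 2 q \left(1 + 2 q\right)$)
$\left(2 - 3\right)^{2} U{\left(P{\left(\left(2 + 0\right) 1 \right)} \right)} = \left(2 - 3\right)^{2} \cdot 2 \cdot 5 \left(1 + 2 \cdot 5\right) = \left(-1\right)^{2} \cdot 2 \cdot 5 \left(1 + 10\right) = 1 \cdot 2 \cdot 5 \cdot 11 = 1 \cdot 110 = 110$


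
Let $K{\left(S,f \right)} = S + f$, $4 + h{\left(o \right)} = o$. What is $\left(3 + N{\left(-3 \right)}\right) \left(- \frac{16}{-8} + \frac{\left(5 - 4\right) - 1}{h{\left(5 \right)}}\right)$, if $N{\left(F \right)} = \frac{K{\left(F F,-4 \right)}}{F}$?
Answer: $\frac{8}{3} \approx 2.6667$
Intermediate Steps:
$h{\left(o \right)} = -4 + o$
$N{\left(F \right)} = \frac{-4 + F^{2}}{F}$ ($N{\left(F \right)} = \frac{F F - 4}{F} = \frac{F^{2} - 4}{F} = \frac{-4 + F^{2}}{F}$)
$\left(3 + N{\left(-3 \right)}\right) \left(- \frac{16}{-8} + \frac{\left(5 - 4\right) - 1}{h{\left(5 \right)}}\right) = \left(3 - \left(3 + \frac{4}{-3}\right)\right) \left(- \frac{16}{-8} + \frac{\left(5 - 4\right) - 1}{-4 + 5}\right) = \left(3 - \frac{5}{3}\right) \left(\left(-16\right) \left(- \frac{1}{8}\right) + \frac{1 - 1}{1}\right) = \left(3 + \left(-3 + \frac{4}{3}\right)\right) \left(2 + 0 \cdot 1\right) = \left(3 - \frac{5}{3}\right) \left(2 + 0\right) = \frac{4}{3} \cdot 2 = \frac{8}{3}$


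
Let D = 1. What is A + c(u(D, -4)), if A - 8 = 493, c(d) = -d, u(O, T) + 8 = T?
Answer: 513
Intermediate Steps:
u(O, T) = -8 + T
A = 501 (A = 8 + 493 = 501)
A + c(u(D, -4)) = 501 - (-8 - 4) = 501 - 1*(-12) = 501 + 12 = 513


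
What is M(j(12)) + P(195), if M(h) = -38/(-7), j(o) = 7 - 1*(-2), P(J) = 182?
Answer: 1312/7 ≈ 187.43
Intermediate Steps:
j(o) = 9 (j(o) = 7 + 2 = 9)
M(h) = 38/7 (M(h) = -38*(-⅐) = 38/7)
M(j(12)) + P(195) = 38/7 + 182 = 1312/7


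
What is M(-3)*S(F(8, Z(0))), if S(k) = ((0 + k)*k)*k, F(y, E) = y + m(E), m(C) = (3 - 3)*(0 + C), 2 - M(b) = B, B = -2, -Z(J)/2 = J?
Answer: 2048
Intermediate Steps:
Z(J) = -2*J
M(b) = 4 (M(b) = 2 - 1*(-2) = 2 + 2 = 4)
m(C) = 0 (m(C) = 0*C = 0)
F(y, E) = y (F(y, E) = y + 0 = y)
S(k) = k**3 (S(k) = (k*k)*k = k**2*k = k**3)
M(-3)*S(F(8, Z(0))) = 4*8**3 = 4*512 = 2048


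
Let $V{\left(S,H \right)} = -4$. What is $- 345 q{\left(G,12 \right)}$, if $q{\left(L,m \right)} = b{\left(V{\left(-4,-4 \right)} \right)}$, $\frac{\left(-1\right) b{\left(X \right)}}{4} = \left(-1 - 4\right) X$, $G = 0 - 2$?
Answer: $27600$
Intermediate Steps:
$G = -2$ ($G = 0 - 2 = -2$)
$b{\left(X \right)} = 20 X$ ($b{\left(X \right)} = - 4 \left(-1 - 4\right) X = - 4 \left(- 5 X\right) = 20 X$)
$q{\left(L,m \right)} = -80$ ($q{\left(L,m \right)} = 20 \left(-4\right) = -80$)
$- 345 q{\left(G,12 \right)} = \left(-345\right) \left(-80\right) = 27600$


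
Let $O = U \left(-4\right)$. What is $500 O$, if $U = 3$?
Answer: $-6000$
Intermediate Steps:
$O = -12$ ($O = 3 \left(-4\right) = -12$)
$500 O = 500 \left(-12\right) = -6000$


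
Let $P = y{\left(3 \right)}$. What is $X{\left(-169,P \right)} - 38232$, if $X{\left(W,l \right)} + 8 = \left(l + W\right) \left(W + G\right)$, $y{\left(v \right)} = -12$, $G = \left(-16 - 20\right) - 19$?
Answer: $2304$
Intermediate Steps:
$G = -55$ ($G = -36 - 19 = -55$)
$P = -12$
$X{\left(W,l \right)} = -8 + \left(-55 + W\right) \left(W + l\right)$ ($X{\left(W,l \right)} = -8 + \left(l + W\right) \left(W - 55\right) = -8 + \left(W + l\right) \left(-55 + W\right) = -8 + \left(-55 + W\right) \left(W + l\right)$)
$X{\left(-169,P \right)} - 38232 = \left(-8 + \left(-169\right)^{2} - -9295 - -660 - -2028\right) - 38232 = \left(-8 + 28561 + 9295 + 660 + 2028\right) - 38232 = 40536 - 38232 = 2304$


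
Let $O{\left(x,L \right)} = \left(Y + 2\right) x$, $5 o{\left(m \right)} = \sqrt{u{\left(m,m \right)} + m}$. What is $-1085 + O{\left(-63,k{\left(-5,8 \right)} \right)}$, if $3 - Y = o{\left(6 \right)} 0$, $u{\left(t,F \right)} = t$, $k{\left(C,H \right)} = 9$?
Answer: $-1400$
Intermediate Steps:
$o{\left(m \right)} = \frac{\sqrt{2} \sqrt{m}}{5}$ ($o{\left(m \right)} = \frac{\sqrt{m + m}}{5} = \frac{\sqrt{2 m}}{5} = \frac{\sqrt{2} \sqrt{m}}{5}$)
$Y = 3$ ($Y = 3 - \frac{\sqrt{2} \sqrt{6}}{5} \cdot 0 = 3 - \frac{2 \sqrt{3}}{5} \cdot 0 = 3 - 0 = 3 + 0 = 3$)
$O{\left(x,L \right)} = 5 x$ ($O{\left(x,L \right)} = \left(3 + 2\right) x = 5 x$)
$-1085 + O{\left(-63,k{\left(-5,8 \right)} \right)} = -1085 + 5 \left(-63\right) = -1085 - 315 = -1400$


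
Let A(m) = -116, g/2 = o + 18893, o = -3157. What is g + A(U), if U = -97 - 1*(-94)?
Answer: 31356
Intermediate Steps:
U = -3 (U = -97 + 94 = -3)
g = 31472 (g = 2*(-3157 + 18893) = 2*15736 = 31472)
g + A(U) = 31472 - 116 = 31356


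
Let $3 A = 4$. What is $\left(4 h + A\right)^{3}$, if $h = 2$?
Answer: $\frac{21952}{27} \approx 813.04$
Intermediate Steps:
$A = \frac{4}{3}$ ($A = \frac{1}{3} \cdot 4 = \frac{4}{3} \approx 1.3333$)
$\left(4 h + A\right)^{3} = \left(4 \cdot 2 + \frac{4}{3}\right)^{3} = \left(8 + \frac{4}{3}\right)^{3} = \left(\frac{28}{3}\right)^{3} = \frac{21952}{27}$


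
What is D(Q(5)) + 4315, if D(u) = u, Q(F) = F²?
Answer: 4340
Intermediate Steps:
D(Q(5)) + 4315 = 5² + 4315 = 25 + 4315 = 4340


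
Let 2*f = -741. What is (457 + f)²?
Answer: 29929/4 ≈ 7482.3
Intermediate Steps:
f = -741/2 (f = (½)*(-741) = -741/2 ≈ -370.50)
(457 + f)² = (457 - 741/2)² = (173/2)² = 29929/4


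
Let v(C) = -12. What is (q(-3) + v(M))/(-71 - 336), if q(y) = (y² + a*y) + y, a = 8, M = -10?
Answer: 30/407 ≈ 0.073710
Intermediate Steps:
q(y) = y² + 9*y (q(y) = (y² + 8*y) + y = y² + 9*y)
(q(-3) + v(M))/(-71 - 336) = (-3*(9 - 3) - 12)/(-71 - 336) = (-3*6 - 12)/(-407) = (-18 - 12)*(-1/407) = -30*(-1/407) = 30/407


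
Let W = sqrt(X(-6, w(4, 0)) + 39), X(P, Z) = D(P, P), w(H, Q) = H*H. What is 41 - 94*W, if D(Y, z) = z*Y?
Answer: 41 - 470*sqrt(3) ≈ -773.06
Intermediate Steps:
D(Y, z) = Y*z
w(H, Q) = H**2
X(P, Z) = P**2 (X(P, Z) = P*P = P**2)
W = 5*sqrt(3) (W = sqrt((-6)**2 + 39) = sqrt(36 + 39) = sqrt(75) = 5*sqrt(3) ≈ 8.6602)
41 - 94*W = 41 - 470*sqrt(3)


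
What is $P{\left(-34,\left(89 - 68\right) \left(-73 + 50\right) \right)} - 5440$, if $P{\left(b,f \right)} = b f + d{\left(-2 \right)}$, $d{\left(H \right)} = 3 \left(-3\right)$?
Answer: $10973$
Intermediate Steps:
$d{\left(H \right)} = -9$
$P{\left(b,f \right)} = -9 + b f$ ($P{\left(b,f \right)} = b f - 9 = -9 + b f$)
$P{\left(-34,\left(89 - 68\right) \left(-73 + 50\right) \right)} - 5440 = \left(-9 - 34 \left(89 - 68\right) \left(-73 + 50\right)\right) - 5440 = \left(-9 - 34 \cdot 21 \left(-23\right)\right) - 5440 = \left(-9 - -16422\right) - 5440 = \left(-9 + 16422\right) - 5440 = 16413 - 5440 = 10973$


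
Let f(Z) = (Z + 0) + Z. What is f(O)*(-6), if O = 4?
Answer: -48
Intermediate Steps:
f(Z) = 2*Z (f(Z) = Z + Z = 2*Z)
f(O)*(-6) = (2*4)*(-6) = 8*(-6) = -48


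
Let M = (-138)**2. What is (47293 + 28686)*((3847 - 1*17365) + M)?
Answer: 419859954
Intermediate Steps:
M = 19044
(47293 + 28686)*((3847 - 1*17365) + M) = (47293 + 28686)*((3847 - 1*17365) + 19044) = 75979*((3847 - 17365) + 19044) = 75979*(-13518 + 19044) = 75979*5526 = 419859954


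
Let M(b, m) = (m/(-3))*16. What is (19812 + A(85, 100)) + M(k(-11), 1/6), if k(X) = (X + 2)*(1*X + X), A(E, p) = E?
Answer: 179065/9 ≈ 19896.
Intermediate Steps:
k(X) = 2*X*(2 + X) (k(X) = (2 + X)*(X + X) = (2 + X)*(2*X) = 2*X*(2 + X))
M(b, m) = -16*m/3 (M(b, m) = (m*(-⅓))*16 = -m/3*16 = -16*m/3)
(19812 + A(85, 100)) + M(k(-11), 1/6) = (19812 + 85) - 16/3/6 = 19897 - 16/3*⅙ = 19897 - 8/9 = 179065/9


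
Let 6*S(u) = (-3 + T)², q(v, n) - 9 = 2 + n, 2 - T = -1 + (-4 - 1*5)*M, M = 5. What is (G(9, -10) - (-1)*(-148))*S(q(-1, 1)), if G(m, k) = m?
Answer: -93825/2 ≈ -46913.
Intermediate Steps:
T = 48 (T = 2 - (-1 + (-4 - 1*5)*5) = 2 - (-1 + (-4 - 5)*5) = 2 - (-1 - 9*5) = 2 - (-1 - 45) = 2 - 1*(-46) = 2 + 46 = 48)
q(v, n) = 11 + n (q(v, n) = 9 + (2 + n) = 11 + n)
S(u) = 675/2 (S(u) = (-3 + 48)²/6 = (⅙)*45² = (⅙)*2025 = 675/2)
(G(9, -10) - (-1)*(-148))*S(q(-1, 1)) = (9 - (-1)*(-148))*(675/2) = (9 - 1*148)*(675/2) = (9 - 148)*(675/2) = -139*675/2 = -93825/2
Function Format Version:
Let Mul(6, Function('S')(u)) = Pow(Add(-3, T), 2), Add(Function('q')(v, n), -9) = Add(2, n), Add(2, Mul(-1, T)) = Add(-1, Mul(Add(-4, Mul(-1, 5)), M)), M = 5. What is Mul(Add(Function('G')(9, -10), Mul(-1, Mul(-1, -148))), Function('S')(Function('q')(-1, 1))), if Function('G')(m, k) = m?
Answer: Rational(-93825, 2) ≈ -46913.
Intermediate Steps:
T = 48 (T = Add(2, Mul(-1, Add(-1, Mul(Add(-4, Mul(-1, 5)), 5)))) = Add(2, Mul(-1, Add(-1, Mul(Add(-4, -5), 5)))) = Add(2, Mul(-1, Add(-1, Mul(-9, 5)))) = Add(2, Mul(-1, Add(-1, -45))) = Add(2, Mul(-1, -46)) = Add(2, 46) = 48)
Function('q')(v, n) = Add(11, n) (Function('q')(v, n) = Add(9, Add(2, n)) = Add(11, n))
Function('S')(u) = Rational(675, 2) (Function('S')(u) = Mul(Rational(1, 6), Pow(Add(-3, 48), 2)) = Mul(Rational(1, 6), Pow(45, 2)) = Mul(Rational(1, 6), 2025) = Rational(675, 2))
Mul(Add(Function('G')(9, -10), Mul(-1, Mul(-1, -148))), Function('S')(Function('q')(-1, 1))) = Mul(Add(9, Mul(-1, Mul(-1, -148))), Rational(675, 2)) = Mul(Add(9, Mul(-1, 148)), Rational(675, 2)) = Mul(Add(9, -148), Rational(675, 2)) = Mul(-139, Rational(675, 2)) = Rational(-93825, 2)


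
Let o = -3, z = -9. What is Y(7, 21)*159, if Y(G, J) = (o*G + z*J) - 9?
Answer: -34821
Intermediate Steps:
Y(G, J) = -9 - 9*J - 3*G (Y(G, J) = (-3*G - 9*J) - 9 = (-9*J - 3*G) - 9 = -9 - 9*J - 3*G)
Y(7, 21)*159 = (-9 - 9*21 - 3*7)*159 = (-9 - 189 - 21)*159 = -219*159 = -34821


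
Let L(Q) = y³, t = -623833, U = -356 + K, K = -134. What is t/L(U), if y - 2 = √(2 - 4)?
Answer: -623833/(2 + I*√2)³ ≈ 11552.0 + 40844.0*I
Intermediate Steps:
U = -490 (U = -356 - 134 = -490)
y = 2 + I*√2 (y = 2 + √(2 - 4) = 2 + √(-2) = 2 + I*√2 ≈ 2.0 + 1.4142*I)
L(Q) = (2 + I*√2)³
t/L(U) = -623833/(2 + I*√2)³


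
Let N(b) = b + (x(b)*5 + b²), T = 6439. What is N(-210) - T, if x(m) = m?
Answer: 36401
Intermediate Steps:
N(b) = b² + 6*b (N(b) = b + (b*5 + b²) = b + (5*b + b²) = b + (b² + 5*b) = b² + 6*b)
N(-210) - T = -210*(6 - 210) - 1*6439 = -210*(-204) - 6439 = 42840 - 6439 = 36401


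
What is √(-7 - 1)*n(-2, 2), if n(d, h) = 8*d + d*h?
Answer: -40*I*√2 ≈ -56.569*I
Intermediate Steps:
√(-7 - 1)*n(-2, 2) = √(-7 - 1)*(-2*(8 + 2)) = √(-8)*(-2*10) = (2*I*√2)*(-20) = -40*I*√2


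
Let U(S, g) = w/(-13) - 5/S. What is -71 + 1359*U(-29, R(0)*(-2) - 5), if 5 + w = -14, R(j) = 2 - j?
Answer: 810377/377 ≈ 2149.5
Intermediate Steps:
w = -19 (w = -5 - 14 = -19)
U(S, g) = 19/13 - 5/S (U(S, g) = -19/(-13) - 5/S = -19*(-1/13) - 5/S = 19/13 - 5/S)
-71 + 1359*U(-29, R(0)*(-2) - 5) = -71 + 1359*(19/13 - 5/(-29)) = -71 + 1359*(19/13 - 5*(-1/29)) = -71 + 1359*(19/13 + 5/29) = -71 + 1359*(616/377) = -71 + 837144/377 = 810377/377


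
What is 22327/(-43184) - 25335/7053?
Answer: -417179657/101525584 ≈ -4.1091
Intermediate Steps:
22327/(-43184) - 25335/7053 = 22327*(-1/43184) - 25335*1/7053 = -22327/43184 - 8445/2351 = -417179657/101525584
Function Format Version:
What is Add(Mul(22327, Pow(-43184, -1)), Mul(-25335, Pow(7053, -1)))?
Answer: Rational(-417179657, 101525584) ≈ -4.1091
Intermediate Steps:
Add(Mul(22327, Pow(-43184, -1)), Mul(-25335, Pow(7053, -1))) = Add(Mul(22327, Rational(-1, 43184)), Mul(-25335, Rational(1, 7053))) = Add(Rational(-22327, 43184), Rational(-8445, 2351)) = Rational(-417179657, 101525584)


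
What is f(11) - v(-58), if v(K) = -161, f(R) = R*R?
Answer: 282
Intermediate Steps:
f(R) = R²
f(11) - v(-58) = 11² - 1*(-161) = 121 + 161 = 282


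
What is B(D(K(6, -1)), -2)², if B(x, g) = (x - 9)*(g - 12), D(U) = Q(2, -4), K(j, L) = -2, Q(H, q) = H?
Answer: 9604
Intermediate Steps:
D(U) = 2
B(x, g) = (-12 + g)*(-9 + x) (B(x, g) = (-9 + x)*(-12 + g) = (-12 + g)*(-9 + x))
B(D(K(6, -1)), -2)² = (108 - 12*2 - 9*(-2) - 2*2)² = (108 - 24 + 18 - 4)² = 98² = 9604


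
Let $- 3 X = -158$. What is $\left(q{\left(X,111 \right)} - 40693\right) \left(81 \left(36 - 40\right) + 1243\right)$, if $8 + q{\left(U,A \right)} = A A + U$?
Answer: $- \frac{78098458}{3} \approx -2.6033 \cdot 10^{7}$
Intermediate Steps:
$X = \frac{158}{3}$ ($X = \left(- \frac{1}{3}\right) \left(-158\right) = \frac{158}{3} \approx 52.667$)
$q{\left(U,A \right)} = -8 + U + A^{2}$ ($q{\left(U,A \right)} = -8 + \left(A A + U\right) = -8 + \left(A^{2} + U\right) = -8 + \left(U + A^{2}\right) = -8 + U + A^{2}$)
$\left(q{\left(X,111 \right)} - 40693\right) \left(81 \left(36 - 40\right) + 1243\right) = \left(\left(-8 + \frac{158}{3} + 111^{2}\right) - 40693\right) \left(81 \left(36 - 40\right) + 1243\right) = \left(\left(-8 + \frac{158}{3} + 12321\right) - 40693\right) \left(81 \left(-4\right) + 1243\right) = \left(\frac{37097}{3} - 40693\right) \left(-324 + 1243\right) = \left(- \frac{84982}{3}\right) 919 = - \frac{78098458}{3}$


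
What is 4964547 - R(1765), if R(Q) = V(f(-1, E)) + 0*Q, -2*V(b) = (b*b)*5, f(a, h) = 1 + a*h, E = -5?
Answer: 4964637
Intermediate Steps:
V(b) = -5*b²/2 (V(b) = -b*b*5/2 = -b²*5/2 = -5*b²/2)
R(Q) = -90 (R(Q) = -5*(1 - 1*(-5))²/2 + 0*Q = -5*(1 + 5)²/2 + 0 = -5/2*6² + 0 = -5/2*36 + 0 = -90 + 0 = -90)
4964547 - R(1765) = 4964547 - 1*(-90) = 4964547 + 90 = 4964637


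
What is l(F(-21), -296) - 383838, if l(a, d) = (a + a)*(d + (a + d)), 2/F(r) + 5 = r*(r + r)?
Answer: -295223013830/769129 ≈ -3.8384e+5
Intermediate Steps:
F(r) = 2/(-5 + 2*r²) (F(r) = 2/(-5 + r*(r + r)) = 2/(-5 + r*(2*r)) = 2/(-5 + 2*r²))
l(a, d) = 2*a*(a + 2*d) (l(a, d) = (2*a)*(a + 2*d) = 2*a*(a + 2*d))
l(F(-21), -296) - 383838 = 2*(2/(-5 + 2*(-21)²))*(2/(-5 + 2*(-21)²) + 2*(-296)) - 383838 = 2*(2/(-5 + 2*441))*(2/(-5 + 2*441) - 592) - 383838 = 2*(2/(-5 + 882))*(2/(-5 + 882) - 592) - 383838 = 2*(2/877)*(2/877 - 592) - 383838 = 2*(2/877)*(-519182/877) - 383838 = -2076728/769129 - 383838 = -295223013830/769129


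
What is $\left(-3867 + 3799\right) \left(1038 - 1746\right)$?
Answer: $48144$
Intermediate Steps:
$\left(-3867 + 3799\right) \left(1038 - 1746\right) = \left(-68\right) \left(-708\right) = 48144$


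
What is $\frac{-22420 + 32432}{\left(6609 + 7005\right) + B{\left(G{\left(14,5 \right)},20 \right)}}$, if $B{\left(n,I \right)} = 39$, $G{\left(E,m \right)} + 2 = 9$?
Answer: $\frac{10012}{13653} \approx 0.73332$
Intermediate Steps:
$G{\left(E,m \right)} = 7$ ($G{\left(E,m \right)} = -2 + 9 = 7$)
$\frac{-22420 + 32432}{\left(6609 + 7005\right) + B{\left(G{\left(14,5 \right)},20 \right)}} = \frac{-22420 + 32432}{\left(6609 + 7005\right) + 39} = \frac{10012}{13614 + 39} = \frac{10012}{13653}$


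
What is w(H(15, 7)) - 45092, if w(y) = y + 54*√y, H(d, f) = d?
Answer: -45077 + 54*√15 ≈ -44868.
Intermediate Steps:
w(H(15, 7)) - 45092 = (15 + 54*√15) - 45092 = -45077 + 54*√15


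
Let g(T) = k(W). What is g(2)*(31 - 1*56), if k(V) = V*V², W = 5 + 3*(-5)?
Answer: 25000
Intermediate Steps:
W = -10 (W = 5 - 15 = -10)
k(V) = V³
g(T) = -1000 (g(T) = (-10)³ = -1000)
g(2)*(31 - 1*56) = -1000*(31 - 1*56) = -1000*(31 - 56) = -1000*(-25) = 25000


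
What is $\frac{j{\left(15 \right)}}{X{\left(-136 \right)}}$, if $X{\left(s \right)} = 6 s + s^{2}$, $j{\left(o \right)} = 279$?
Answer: $\frac{279}{17680} \approx 0.015781$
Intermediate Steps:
$X{\left(s \right)} = s^{2} + 6 s$
$\frac{j{\left(15 \right)}}{X{\left(-136 \right)}} = \frac{279}{\left(-136\right) \left(6 - 136\right)} = \frac{279}{\left(-136\right) \left(-130\right)} = \frac{279}{17680}$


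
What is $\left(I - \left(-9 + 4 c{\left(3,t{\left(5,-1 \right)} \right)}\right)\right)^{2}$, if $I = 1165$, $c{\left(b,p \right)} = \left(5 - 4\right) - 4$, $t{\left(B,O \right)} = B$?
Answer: $1406596$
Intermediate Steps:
$c{\left(b,p \right)} = -3$ ($c{\left(b,p \right)} = 1 - 4 = -3$)
$\left(I - \left(-9 + 4 c{\left(3,t{\left(5,-1 \right)} \right)}\right)\right)^{2} = \left(1165 + \left(9 - -12\right)\right)^{2} = \left(1165 + \left(9 + 12\right)\right)^{2} = \left(1165 + 21\right)^{2} = 1186^{2} = 1406596$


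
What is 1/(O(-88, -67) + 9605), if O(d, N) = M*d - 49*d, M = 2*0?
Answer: 1/13917 ≈ 7.1855e-5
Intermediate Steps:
M = 0
O(d, N) = -49*d (O(d, N) = 0*d - 49*d = 0 - 49*d = -49*d)
1/(O(-88, -67) + 9605) = 1/(-49*(-88) + 9605) = 1/(4312 + 9605) = 1/13917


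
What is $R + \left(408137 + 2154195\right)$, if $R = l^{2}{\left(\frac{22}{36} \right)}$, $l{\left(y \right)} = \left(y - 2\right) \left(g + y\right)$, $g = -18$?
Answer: $\frac{269044594657}{104976} \approx 2.5629 \cdot 10^{6}$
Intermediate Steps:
$l{\left(y \right)} = \left(-18 + y\right) \left(-2 + y\right)$ ($l{\left(y \right)} = \left(y - 2\right) \left(-18 + y\right) = \left(-2 + y\right) \left(-18 + y\right) = \left(-18 + y\right) \left(-2 + y\right)$)
$R = \frac{61230625}{104976}$ ($R = \left(36 + \left(\frac{22}{36}\right)^{2} - 20 \cdot \frac{22}{36}\right)^{2} = \left(36 + \left(22 \cdot \frac{1}{36}\right)^{2} - 20 \cdot 22 \cdot \frac{1}{36}\right)^{2} = \left(36 + \left(\frac{11}{18}\right)^{2} - \frac{110}{9}\right)^{2} = \left(36 + \frac{121}{324} - \frac{110}{9}\right)^{2} = \left(\frac{7825}{324}\right)^{2} = \frac{61230625}{104976} \approx 583.28$)
$R + \left(408137 + 2154195\right) = \frac{61230625}{104976} + \left(408137 + 2154195\right) = \frac{61230625}{104976} + 2562332 = \frac{269044594657}{104976}$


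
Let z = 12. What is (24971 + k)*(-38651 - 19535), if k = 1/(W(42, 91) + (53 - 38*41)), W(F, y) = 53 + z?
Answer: -1046133047227/720 ≈ -1.4530e+9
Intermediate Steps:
W(F, y) = 65 (W(F, y) = 53 + 12 = 65)
k = -1/1440 (k = 1/(65 + (53 - 38*41)) = 1/(65 + (53 - 1558)) = 1/(65 - 1505) = 1/(-1440) = -1/1440 ≈ -0.00069444)
(24971 + k)*(-38651 - 19535) = (24971 - 1/1440)*(-38651 - 19535) = (35958239/1440)*(-58186) = -1046133047227/720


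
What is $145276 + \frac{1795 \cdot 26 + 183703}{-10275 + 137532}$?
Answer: $\frac{474041495}{3263} \approx 1.4528 \cdot 10^{5}$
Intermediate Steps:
$145276 + \frac{1795 \cdot 26 + 183703}{-10275 + 137532} = 145276 + \frac{46670 + 183703}{127257} = 145276 + 230373 \cdot \frac{1}{127257} = 145276 + \frac{5907}{3263} = \frac{474041495}{3263}$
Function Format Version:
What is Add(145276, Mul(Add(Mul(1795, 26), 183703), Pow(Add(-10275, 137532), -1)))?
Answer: Rational(474041495, 3263) ≈ 1.4528e+5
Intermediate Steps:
Add(145276, Mul(Add(Mul(1795, 26), 183703), Pow(Add(-10275, 137532), -1))) = Add(145276, Mul(Add(46670, 183703), Pow(127257, -1))) = Add(145276, Mul(230373, Rational(1, 127257))) = Add(145276, Rational(5907, 3263)) = Rational(474041495, 3263)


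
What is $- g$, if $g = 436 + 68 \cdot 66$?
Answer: $-4924$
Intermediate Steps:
$g = 4924$ ($g = 436 + 4488 = 4924$)
$- g = \left(-1\right) 4924 = -4924$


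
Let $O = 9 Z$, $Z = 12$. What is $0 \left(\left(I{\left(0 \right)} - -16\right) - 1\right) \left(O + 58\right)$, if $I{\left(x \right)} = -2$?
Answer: $0$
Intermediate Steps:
$O = 108$ ($O = 9 \cdot 12 = 108$)
$0 \left(\left(I{\left(0 \right)} - -16\right) - 1\right) \left(O + 58\right) = 0 \left(\left(-2 - -16\right) - 1\right) \left(108 + 58\right) = 0 \left(\left(-2 + 16\right) - 1\right) 166 = 0 \left(14 - 1\right) 166 = 0 \cdot 13 \cdot 166 = 0 \cdot 166 = 0$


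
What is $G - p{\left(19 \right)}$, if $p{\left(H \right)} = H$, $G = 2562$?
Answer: $2543$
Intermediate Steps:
$G - p{\left(19 \right)} = 2562 - 19 = 2543$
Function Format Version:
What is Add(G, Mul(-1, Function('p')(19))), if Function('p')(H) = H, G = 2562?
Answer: 2543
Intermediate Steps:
Add(G, Mul(-1, Function('p')(19))) = Add(2562, Mul(-1, 19)) = Add(2562, -19) = 2543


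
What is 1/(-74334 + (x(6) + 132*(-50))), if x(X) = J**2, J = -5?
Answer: -1/80909 ≈ -1.2360e-5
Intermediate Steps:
x(X) = 25 (x(X) = (-5)**2 = 25)
1/(-74334 + (x(6) + 132*(-50))) = 1/(-74334 + (25 + 132*(-50))) = 1/(-74334 + (25 - 6600)) = 1/(-74334 - 6575) = 1/(-80909) = -1/80909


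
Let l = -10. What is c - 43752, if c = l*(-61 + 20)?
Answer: -43342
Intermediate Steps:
c = 410 (c = -10*(-61 + 20) = -10*(-41) = 410)
c - 43752 = 410 - 43752 = -43342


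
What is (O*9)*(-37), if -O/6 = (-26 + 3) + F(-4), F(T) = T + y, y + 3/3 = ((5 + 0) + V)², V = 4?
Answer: 105894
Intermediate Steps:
y = 80 (y = -1 + ((5 + 0) + 4)² = -1 + (5 + 4)² = -1 + 9² = -1 + 81 = 80)
F(T) = 80 + T (F(T) = T + 80 = 80 + T)
O = -318 (O = -6*((-26 + 3) + (80 - 4)) = -6*(-23 + 76) = -6*53 = -318)
(O*9)*(-37) = -318*9*(-37) = -2862*(-37) = 105894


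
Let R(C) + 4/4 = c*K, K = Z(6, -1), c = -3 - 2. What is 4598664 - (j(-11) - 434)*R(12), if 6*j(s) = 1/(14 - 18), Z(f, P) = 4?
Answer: 36716393/8 ≈ 4.5896e+6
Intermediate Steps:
c = -5
K = 4
R(C) = -21 (R(C) = -1 - 5*4 = -1 - 20 = -21)
j(s) = -1/24 (j(s) = 1/(6*(14 - 18)) = (⅙)/(-4) = (⅙)*(-¼) = -1/24)
4598664 - (j(-11) - 434)*R(12) = 4598664 - (-1/24 - 434)*(-21) = 4598664 - (-10417)*(-21)/24 = 4598664 - 1*72919/8 = 4598664 - 72919/8 = 36716393/8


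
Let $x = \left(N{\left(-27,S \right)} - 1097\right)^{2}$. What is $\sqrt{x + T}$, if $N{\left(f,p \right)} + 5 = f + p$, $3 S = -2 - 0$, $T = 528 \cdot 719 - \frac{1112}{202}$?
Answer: $\frac{\sqrt{152014888405}}{303} \approx 1286.8$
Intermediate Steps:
$T = \frac{38342276}{101}$ ($T = 379632 - \frac{556}{101} = \frac{38342276}{101} \approx 3.7963 \cdot 10^{5}$)
$S = - \frac{2}{3}$ ($S = \frac{-2 - 0}{3} = \frac{-2 + 0}{3} = \frac{1}{3} \left(-2\right) = - \frac{2}{3} \approx -0.66667$)
$N{\left(f,p \right)} = -5 + f + p$ ($N{\left(f,p \right)} = -5 + \left(f + p\right) = -5 + f + p$)
$x = \frac{11485321}{9}$ ($x = \left(\left(-5 - 27 - \frac{2}{3}\right) - 1097\right)^{2} = \left(- \frac{98}{3} - 1097\right)^{2} = \left(- \frac{3389}{3}\right)^{2} = \frac{11485321}{9} \approx 1.2761 \cdot 10^{6}$)
$\sqrt{x + T} = \sqrt{\frac{11485321}{9} + \frac{38342276}{101}} = \sqrt{\frac{1505097905}{909}} = \frac{\sqrt{152014888405}}{303}$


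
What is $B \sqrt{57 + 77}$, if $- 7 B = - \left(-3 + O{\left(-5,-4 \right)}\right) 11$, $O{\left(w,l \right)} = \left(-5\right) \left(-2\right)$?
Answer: $11 \sqrt{134} \approx 127.33$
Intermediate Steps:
$O{\left(w,l \right)} = 10$
$B = 11$ ($B = - \frac{\left(-1\right) \left(-3 + 10\right) 11}{7} = - \frac{\left(-1\right) 7 \cdot 11}{7} = - \frac{\left(-1\right) 77}{7} = \left(- \frac{1}{7}\right) \left(-77\right) = 11$)
$B \sqrt{57 + 77} = 11 \sqrt{57 + 77} = 11 \sqrt{134}$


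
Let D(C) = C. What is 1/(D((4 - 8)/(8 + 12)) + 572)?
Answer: 5/2859 ≈ 0.0017489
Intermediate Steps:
1/(D((4 - 8)/(8 + 12)) + 572) = 1/((4 - 8)/(8 + 12) + 572) = 1/(-4/20 + 572) = 1/(-4*1/20 + 572) = 1/(-⅕ + 572) = 1/(2859/5) = 5/2859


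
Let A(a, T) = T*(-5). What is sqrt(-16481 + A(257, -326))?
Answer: I*sqrt(14851) ≈ 121.86*I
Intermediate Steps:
A(a, T) = -5*T
sqrt(-16481 + A(257, -326)) = sqrt(-16481 - 5*(-326)) = sqrt(-16481 + 1630) = sqrt(-14851) = I*sqrt(14851)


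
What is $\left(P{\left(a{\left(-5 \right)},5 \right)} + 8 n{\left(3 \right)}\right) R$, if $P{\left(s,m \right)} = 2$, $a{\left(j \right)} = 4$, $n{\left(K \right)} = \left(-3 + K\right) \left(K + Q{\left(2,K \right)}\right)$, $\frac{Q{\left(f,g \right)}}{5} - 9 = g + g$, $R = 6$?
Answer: $12$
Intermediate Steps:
$Q{\left(f,g \right)} = 45 + 10 g$ ($Q{\left(f,g \right)} = 45 + 5 \left(g + g\right) = 45 + 5 \cdot 2 g = 45 + 10 g$)
$n{\left(K \right)} = \left(-3 + K\right) \left(45 + 11 K\right)$ ($n{\left(K \right)} = \left(-3 + K\right) \left(K + \left(45 + 10 K\right)\right) = \left(-3 + K\right) \left(45 + 11 K\right)$)
$\left(P{\left(a{\left(-5 \right)},5 \right)} + 8 n{\left(3 \right)}\right) R = \left(2 + 8 \left(-135 + 11 \cdot 3^{2} + 12 \cdot 3\right)\right) 6 = \left(2 + 8 \left(-135 + 11 \cdot 9 + 36\right)\right) 6 = \left(2 + 8 \left(-135 + 99 + 36\right)\right) 6 = \left(2 + 8 \cdot 0\right) 6 = \left(2 + 0\right) 6 = 2 \cdot 6 = 12$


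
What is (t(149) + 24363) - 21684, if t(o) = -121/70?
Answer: 187409/70 ≈ 2677.3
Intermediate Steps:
t(o) = -121/70 (t(o) = -121*1/70 = -121/70)
(t(149) + 24363) - 21684 = (-121/70 + 24363) - 21684 = 1705289/70 - 21684 = 187409/70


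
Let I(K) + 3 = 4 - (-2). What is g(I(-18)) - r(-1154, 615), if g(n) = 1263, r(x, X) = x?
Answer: 2417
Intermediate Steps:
I(K) = 3 (I(K) = -3 + (4 - (-2)) = -3 + (4 - 2*(-1)) = -3 + (4 + 2) = -3 + 6 = 3)
g(I(-18)) - r(-1154, 615) = 1263 - 1*(-1154) = 1263 + 1154 = 2417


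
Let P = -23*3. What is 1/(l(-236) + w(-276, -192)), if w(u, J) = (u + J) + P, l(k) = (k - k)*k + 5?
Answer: -1/532 ≈ -0.0018797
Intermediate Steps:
l(k) = 5 (l(k) = 0*k + 5 = 0 + 5 = 5)
P = -69
w(u, J) = -69 + J + u (w(u, J) = (u + J) - 69 = (J + u) - 69 = -69 + J + u)
1/(l(-236) + w(-276, -192)) = 1/(5 + (-69 - 192 - 276)) = 1/(5 - 537) = 1/(-532) = -1/532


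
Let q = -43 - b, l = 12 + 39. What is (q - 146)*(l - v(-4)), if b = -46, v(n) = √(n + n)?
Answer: -7293 + 286*I*√2 ≈ -7293.0 + 404.46*I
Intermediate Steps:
v(n) = √2*√n (v(n) = √(2*n) = √2*√n)
l = 51
q = 3 (q = -43 - 1*(-46) = -43 + 46 = 3)
(q - 146)*(l - v(-4)) = (3 - 146)*(51 - √2*√(-4)) = -143*(51 - √2*2*I) = -143*(51 - 2*I*√2) = -7293 + 286*I*√2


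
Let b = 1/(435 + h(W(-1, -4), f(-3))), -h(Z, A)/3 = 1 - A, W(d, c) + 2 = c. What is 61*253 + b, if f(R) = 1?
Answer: 6713356/435 ≈ 15433.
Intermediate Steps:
W(d, c) = -2 + c
h(Z, A) = -3 + 3*A (h(Z, A) = -3*(1 - A) = -3 + 3*A)
b = 1/435 (b = 1/(435 + (-3 + 3*1)) = 1/(435 + (-3 + 3)) = 1/(435 + 0) = 1/435 ≈ 0.0022989)
61*253 + b = 61*253 + 1/435 = 15433 + 1/435 = 6713356/435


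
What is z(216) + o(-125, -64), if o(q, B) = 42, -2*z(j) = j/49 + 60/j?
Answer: 69955/1764 ≈ 39.657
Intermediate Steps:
z(j) = -30/j - j/98 (z(j) = -(j/49 + 60/j)/2 = -(60/j + j/49)/2 = -30/j - j/98)
z(216) + o(-125, -64) = (-30/216 - 1/98*216) + 42 = (-30*1/216 - 108/49) + 42 = (-5/36 - 108/49) + 42 = -4133/1764 + 42 = 69955/1764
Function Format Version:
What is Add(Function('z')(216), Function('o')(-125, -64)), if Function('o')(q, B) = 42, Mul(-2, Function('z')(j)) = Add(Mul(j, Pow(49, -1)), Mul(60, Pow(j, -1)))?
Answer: Rational(69955, 1764) ≈ 39.657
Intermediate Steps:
Function('z')(j) = Add(Mul(-30, Pow(j, -1)), Mul(Rational(-1, 98), j)) (Function('z')(j) = Mul(Rational(-1, 2), Add(Mul(j, Pow(49, -1)), Mul(60, Pow(j, -1)))) = Mul(Rational(-1, 2), Add(Mul(j, Rational(1, 49)), Mul(60, Pow(j, -1)))) = Mul(Rational(-1, 2), Add(Mul(Rational(1, 49), j), Mul(60, Pow(j, -1)))) = Mul(Rational(-1, 2), Add(Mul(60, Pow(j, -1)), Mul(Rational(1, 49), j))) = Add(Mul(-30, Pow(j, -1)), Mul(Rational(-1, 98), j)))
Add(Function('z')(216), Function('o')(-125, -64)) = Add(Add(Mul(-30, Pow(216, -1)), Mul(Rational(-1, 98), 216)), 42) = Add(Add(Mul(-30, Rational(1, 216)), Rational(-108, 49)), 42) = Add(Add(Rational(-5, 36), Rational(-108, 49)), 42) = Add(Rational(-4133, 1764), 42) = Rational(69955, 1764)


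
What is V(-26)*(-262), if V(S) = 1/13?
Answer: -262/13 ≈ -20.154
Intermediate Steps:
V(S) = 1/13
V(-26)*(-262) = (1/13)*(-262) = -262/13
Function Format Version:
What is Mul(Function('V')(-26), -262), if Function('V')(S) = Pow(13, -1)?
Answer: Rational(-262, 13) ≈ -20.154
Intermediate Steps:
Function('V')(S) = Rational(1, 13)
Mul(Function('V')(-26), -262) = Mul(Rational(1, 13), -262) = Rational(-262, 13)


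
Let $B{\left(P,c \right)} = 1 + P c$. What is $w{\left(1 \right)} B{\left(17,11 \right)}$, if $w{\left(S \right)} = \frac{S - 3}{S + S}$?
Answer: $-188$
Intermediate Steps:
$w{\left(S \right)} = \frac{-3 + S}{2 S}$
$w{\left(1 \right)} B{\left(17,11 \right)} = \frac{-3 + 1}{2 \cdot 1} \left(1 + 17 \cdot 11\right) = \frac{1}{2} \cdot 1 \left(-2\right) \left(1 + 187\right) = \left(-1\right) 188 = -188$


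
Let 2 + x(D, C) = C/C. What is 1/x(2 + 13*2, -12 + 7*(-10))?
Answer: -1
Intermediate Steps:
x(D, C) = -1 (x(D, C) = -2 + C/C = -2 + 1 = -1)
1/x(2 + 13*2, -12 + 7*(-10)) = 1/(-1) = -1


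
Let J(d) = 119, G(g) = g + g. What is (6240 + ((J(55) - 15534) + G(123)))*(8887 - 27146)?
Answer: 163034611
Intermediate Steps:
G(g) = 2*g
(6240 + ((J(55) - 15534) + G(123)))*(8887 - 27146) = (6240 + ((119 - 15534) + 2*123))*(8887 - 27146) = (6240 + (-15415 + 246))*(-18259) = (6240 - 15169)*(-18259) = -8929*(-18259) = 163034611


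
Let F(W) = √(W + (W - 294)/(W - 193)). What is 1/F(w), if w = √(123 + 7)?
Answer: √(193 - √130)/(2*√(41 + 48*√130)) ≈ 0.27780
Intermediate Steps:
w = √130 ≈ 11.402
F(W) = √(W + (-294 + W)/(-193 + W))
1/F(w) = 1/(√((-294 + √130 + √130*(-193 + √130))/(-193 + √130))) = 1/(√(-1/(-193 + √130))*√(294 - √130 - √130*(-193 + √130)))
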